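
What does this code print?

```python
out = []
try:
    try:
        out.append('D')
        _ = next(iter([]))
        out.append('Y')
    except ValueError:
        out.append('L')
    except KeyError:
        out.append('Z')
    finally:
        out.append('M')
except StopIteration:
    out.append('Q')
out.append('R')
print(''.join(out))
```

Execution trace: 'D' (try body) → 'M' (finally) → 'Q' (outer except StopIteration) → 'R' (after the try/except). Output: DMQR

Answer: DMQR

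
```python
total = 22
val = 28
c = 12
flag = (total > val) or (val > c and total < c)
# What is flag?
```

Trace:
`total = 22` → total = 22
`val = 28` → val = 28
`c = 12` → c = 12
`flag = (total > val) or (val > c and total < c)` → flag = False
So flag = False

Answer: False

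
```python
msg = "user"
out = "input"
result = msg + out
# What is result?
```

Trace:
`msg = "user"` → msg = 'user'
`out = "input"` → out = 'input'
`result = msg + out` → result = 'userinput'
So result = 'userinput'

Answer: 'userinput'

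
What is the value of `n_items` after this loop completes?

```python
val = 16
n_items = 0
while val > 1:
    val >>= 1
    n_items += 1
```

Count right shifts until 1
`n_items` takes the values: 0 → 1 → 2 → 3 → 4

Answer: 4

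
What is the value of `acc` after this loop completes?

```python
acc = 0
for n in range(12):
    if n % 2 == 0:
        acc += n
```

Sum of even numbers 0 to 11
`acc` takes the values: 0 → 2 → 6 → 12 → 20 → 30

Answer: 30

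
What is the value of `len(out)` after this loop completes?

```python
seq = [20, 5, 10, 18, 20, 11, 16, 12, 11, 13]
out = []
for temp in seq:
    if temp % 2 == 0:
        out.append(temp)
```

Count even numbers in [20, 5, 10, 18, 20, 11, 16, 12, 11, 13]
`out` takes the values: [] → [20] → [20, 10] → [20, 10, 18] → [20, 10, 18, 20] → [20, 10, 18, 20, 16] → [20, 10, 18, 20, 16, 12]
So `len(out)` = 6

Answer: 6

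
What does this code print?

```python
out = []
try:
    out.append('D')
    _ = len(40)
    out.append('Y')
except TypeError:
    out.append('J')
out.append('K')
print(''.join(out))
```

Execution trace: 'D' (try body) → 'J' (except TypeError) → 'K' (after the try/except). Output: DJK

Answer: DJK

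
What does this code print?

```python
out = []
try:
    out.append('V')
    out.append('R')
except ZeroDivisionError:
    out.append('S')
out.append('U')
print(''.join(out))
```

Execution trace: 'V' (try body) → 'R' (try body, no exception) → 'U' (after the try/except). Output: VRU

Answer: VRU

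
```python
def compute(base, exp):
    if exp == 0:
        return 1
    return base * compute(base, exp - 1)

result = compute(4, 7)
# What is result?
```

compute(4, 7) = 4 * 4 * 4 * 4 * 4 * 4 * 4 = 16384

Answer: 16384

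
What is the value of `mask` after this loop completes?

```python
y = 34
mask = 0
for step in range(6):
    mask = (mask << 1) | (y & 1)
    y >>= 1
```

Reverse lowest 6 bits of 34
`mask` takes the values: 0 → 1 → 2 → 4 → 8 → 17

Answer: 17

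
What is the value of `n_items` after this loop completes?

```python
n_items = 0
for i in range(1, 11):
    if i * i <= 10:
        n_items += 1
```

Count numbers where i² ≤ 10
`n_items` takes the values: 0 → 1 → 2 → 3

Answer: 3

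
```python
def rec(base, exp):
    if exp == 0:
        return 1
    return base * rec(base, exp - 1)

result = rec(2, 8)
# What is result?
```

rec(2, 8) = 2 * 2 * 2 * 2 * 2 * 2 * 2 * 2 = 256

Answer: 256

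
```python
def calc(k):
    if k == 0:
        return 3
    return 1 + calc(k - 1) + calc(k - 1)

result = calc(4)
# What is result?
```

calc(k) = 1 + 2·calc(k-1), calc(0)=3. Closed form: (3+1)·2^4 - 1 = 63.

Answer: 63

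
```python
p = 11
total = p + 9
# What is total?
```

Trace:
`p = 11` → p = 11
`total = p + 9` → total = 20
So total = 20

Answer: 20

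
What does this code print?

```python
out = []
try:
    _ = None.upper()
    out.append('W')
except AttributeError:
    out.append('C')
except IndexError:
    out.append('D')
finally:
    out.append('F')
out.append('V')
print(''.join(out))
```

Execution trace: 'C' (except AttributeError) → 'F' (finally) → 'V' (after the try/except). Output: CFV

Answer: CFV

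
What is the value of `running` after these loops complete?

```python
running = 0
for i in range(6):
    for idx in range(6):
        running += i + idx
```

Sum of all i+idx for i,idx in 6x6
`running` takes the values: 0 → 1 → 3 → 6 → 10 → 15 → 16 → 18 → 21 → 25 → 30 → 36 → 38 → 41 → 45 → 50 → 56 → 63 → 66 → 70 → 75 → 81 → 88 → 96 → 100 → 105 → 111 → 118 → 126 → 135 → 140 → 146 → 153 → 161 → 170 → 180

Answer: 180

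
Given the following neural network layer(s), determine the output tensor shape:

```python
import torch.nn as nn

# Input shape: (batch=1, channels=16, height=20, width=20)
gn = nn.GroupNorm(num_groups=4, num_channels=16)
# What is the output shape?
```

Input: (1, 16, 20, 20) -> Output: (1, 16, 20, 20)

Answer: (1, 16, 20, 20)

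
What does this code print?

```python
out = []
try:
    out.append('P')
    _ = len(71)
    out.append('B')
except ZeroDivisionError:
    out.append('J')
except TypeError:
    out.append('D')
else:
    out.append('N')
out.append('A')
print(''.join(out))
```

Execution trace: 'P' (try body) → 'D' (except TypeError) → 'A' (after the try/except). Output: PDA

Answer: PDA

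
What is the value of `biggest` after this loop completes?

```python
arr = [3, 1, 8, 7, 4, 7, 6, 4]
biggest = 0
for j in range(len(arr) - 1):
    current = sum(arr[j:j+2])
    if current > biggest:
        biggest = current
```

Max sum of 2-element window in [3, 1, 8, 7, 4, 7, 6, 4]
`biggest` takes the values: 0 → 4 → 9 → 15

Answer: 15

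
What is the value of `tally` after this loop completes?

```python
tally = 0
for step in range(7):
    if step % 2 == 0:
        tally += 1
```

Count numbers divisible by 2 in range(7)
`tally` takes the values: 0 → 1 → 2 → 3 → 4

Answer: 4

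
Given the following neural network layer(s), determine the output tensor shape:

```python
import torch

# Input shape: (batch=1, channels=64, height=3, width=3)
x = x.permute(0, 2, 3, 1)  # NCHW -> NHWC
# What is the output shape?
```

Input: (1, 64, 3, 3) -> Output: (1, 3, 3, 64)

Answer: (1, 3, 3, 64)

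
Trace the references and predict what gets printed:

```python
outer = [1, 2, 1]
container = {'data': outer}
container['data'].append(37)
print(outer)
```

Key concept: dict holds reference to list.
Step by step:
`outer = [1, 2, 1]` → outer = [1, 2, 1]
`container = {'data': outer}` → container = {'data': [1, 2, 1]}
`container['data'].append(37)` → outer = [1, 2, 1, 37]; container = {'data': [1, 2, 1, 37]}
`print(outer)` → prints [1, 2, 1, 37]

Answer: [1, 2, 1, 37]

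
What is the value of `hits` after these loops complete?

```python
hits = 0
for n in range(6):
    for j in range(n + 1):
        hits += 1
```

Triangle: 1 + 2 + ... + 6
`hits` takes the values: 0 → 1 → 2 → 3 → 4 → 5 → 6 → 7 → 8 → 9 → 10 → 11 → 12 → 13 → 14 → 15 → 16 → 17 → 18 → 19 → 20 → 21

Answer: 21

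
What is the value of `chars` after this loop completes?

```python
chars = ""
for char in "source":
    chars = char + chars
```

Reverse 'source'
`chars` takes the values: "" → "s" → "os" → "uos" → "ruos" → "cruos" → "ecruos"

Answer: "ecruos"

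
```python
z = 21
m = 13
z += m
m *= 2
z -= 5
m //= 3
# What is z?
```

Trace:
`z = 21` → z = 21
`m = 13` → m = 13
`z += m` → z = 34
`m *= 2` → m = 26
`z -= 5` → z = 29
`m //= 3` → m = 8
So z = 29

Answer: 29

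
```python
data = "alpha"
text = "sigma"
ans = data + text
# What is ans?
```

Trace:
`data = "alpha"` → data = 'alpha'
`text = "sigma"` → text = 'sigma'
`ans = data + text` → ans = 'alphasigma'
So ans = 'alphasigma'

Answer: 'alphasigma'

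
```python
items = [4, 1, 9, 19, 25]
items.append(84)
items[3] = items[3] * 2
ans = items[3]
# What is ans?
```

Trace:
`items = [4, 1, 9, 19, 25]` → items = [4, 1, 9, 19, 25]
`items.append(84)` → items = [4, 1, 9, 19, 25, 84]
`items[3] = items[3] * 2` → items = [4, 1, 9, 38, 25, 84]
`ans = items[3]` → ans = 38
So ans = 38

Answer: 38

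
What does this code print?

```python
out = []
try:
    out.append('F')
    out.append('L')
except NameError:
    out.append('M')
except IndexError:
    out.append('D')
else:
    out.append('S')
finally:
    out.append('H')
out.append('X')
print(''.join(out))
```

Execution trace: 'F' (try body) → 'L' (try body, no exception) → 'S' (else) → 'H' (finally) → 'X' (after the try/except). Output: FLSHX

Answer: FLSHX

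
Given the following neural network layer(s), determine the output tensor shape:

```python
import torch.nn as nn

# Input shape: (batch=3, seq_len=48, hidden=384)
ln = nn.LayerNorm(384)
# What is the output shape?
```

Input: (3, 48, 384) -> Output: (3, 48, 384)

Answer: (3, 48, 384)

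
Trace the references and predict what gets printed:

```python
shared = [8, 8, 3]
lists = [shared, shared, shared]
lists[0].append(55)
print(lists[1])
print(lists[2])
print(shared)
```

Key concept: list of same reference.
Step by step:
`shared = [8, 8, 3]` → shared = [8, 8, 3]
`lists = [shared, shared, shared]` → lists = [[8, 8, 3], [8, 8, 3], [8, 8, 3]]
`lists[0].append(55)` → shared = [8, 8, 3, 55]; lists = [[8, 8, 3, 55], [8, 8, 3, 55], [8, 8, 3, 55]]
`print(lists[1])` → prints [8, 8, 3, 55]
`print(lists[2])` → prints [8, 8, 3, 55]
`print(shared)` → prints [8, 8, 3, 55]

Answer:
[8, 8, 3, 55]
[8, 8, 3, 55]
[8, 8, 3, 55]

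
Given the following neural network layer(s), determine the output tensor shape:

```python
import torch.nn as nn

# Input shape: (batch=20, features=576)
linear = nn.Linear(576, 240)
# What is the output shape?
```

Input: (20, 576) -> Output: (20, 240)

Answer: (20, 240)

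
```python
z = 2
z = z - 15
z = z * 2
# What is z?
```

Trace:
`z = 2` → z = 2
`z = z - 15` → z = -13
`z = z * 2` → z = -26
So z = -26

Answer: -26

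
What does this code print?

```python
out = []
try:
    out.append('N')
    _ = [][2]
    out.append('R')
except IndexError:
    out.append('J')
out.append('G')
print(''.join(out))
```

Execution trace: 'N' (try body) → 'J' (except IndexError) → 'G' (after the try/except). Output: NJG

Answer: NJG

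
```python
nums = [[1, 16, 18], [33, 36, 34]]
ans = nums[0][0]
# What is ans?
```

Trace:
`nums = [[1, 16, 18], [33, 36, 34]]` → nums = [[1, 16, 18], [33, 36, 34]]
`ans = nums[0][0]` → ans = 1
So ans = 1

Answer: 1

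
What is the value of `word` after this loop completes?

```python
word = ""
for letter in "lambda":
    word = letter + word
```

Reverse 'lambda'
`word` takes the values: "" → "l" → "al" → "mal" → "bmal" → "dbmal" → "adbmal"

Answer: "adbmal"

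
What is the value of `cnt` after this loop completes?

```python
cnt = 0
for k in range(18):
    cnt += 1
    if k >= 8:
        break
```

Loop breaks when k reaches 8, cnt is 9
`cnt` takes the values: 0 → 1 → 2 → 3 → 4 → 5 → 6 → 7 → 8 → 9

Answer: 9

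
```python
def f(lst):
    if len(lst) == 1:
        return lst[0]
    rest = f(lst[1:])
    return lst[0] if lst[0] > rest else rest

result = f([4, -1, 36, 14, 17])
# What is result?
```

Recursive max over [4, -1, 36, 14, 17] = 36

Answer: 36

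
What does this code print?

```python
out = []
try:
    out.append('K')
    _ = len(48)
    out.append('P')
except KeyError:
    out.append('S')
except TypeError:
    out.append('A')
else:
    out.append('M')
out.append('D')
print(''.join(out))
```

Execution trace: 'K' (try body) → 'A' (except TypeError) → 'D' (after the try/except). Output: KAD

Answer: KAD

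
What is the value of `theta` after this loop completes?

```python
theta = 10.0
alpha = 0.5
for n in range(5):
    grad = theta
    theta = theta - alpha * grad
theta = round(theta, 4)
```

Gradient descent: w = 10.0 * (1 - 0.5)^5
`theta` takes the values: 10.0 → 5.0 → 2.5 → 1.25 → 0.625 → 0.3125

Answer: 0.3125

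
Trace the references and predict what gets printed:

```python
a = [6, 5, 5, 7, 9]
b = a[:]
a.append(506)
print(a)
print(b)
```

Key concept: slice [:] creates copy.
Step by step:
`a = [6, 5, 5, 7, 9]` → a = [6, 5, 5, 7, 9]
`b = a[:]` → b = [6, 5, 5, 7, 9]
`a.append(506)` → a = [6, 5, 5, 7, 9, 506]
`print(a)` → prints [6, 5, 5, 7, 9, 506]
`print(b)` → prints [6, 5, 5, 7, 9]

Answer:
[6, 5, 5, 7, 9, 506]
[6, 5, 5, 7, 9]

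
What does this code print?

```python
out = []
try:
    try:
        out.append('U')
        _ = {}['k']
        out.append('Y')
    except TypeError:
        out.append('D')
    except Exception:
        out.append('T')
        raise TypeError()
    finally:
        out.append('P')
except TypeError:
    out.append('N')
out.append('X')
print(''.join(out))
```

Execution trace: 'U' (inner try body) → 'T' (inner except Exception) → 'P' (inner finally) → 'N' (outer except TypeError) → 'X' (after the try/except). Output: UTPNX

Answer: UTPNX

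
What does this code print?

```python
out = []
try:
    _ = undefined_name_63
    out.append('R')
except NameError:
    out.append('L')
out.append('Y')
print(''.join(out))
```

Execution trace: 'L' (except NameError) → 'Y' (after the try/except). Output: LY

Answer: LY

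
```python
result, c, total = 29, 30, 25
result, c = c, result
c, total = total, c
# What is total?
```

Trace:
`result, c, total = 29, 30, 25` → result = 29; c = 30; total = 25
`result, c = c, result` → result = 30; c = 29
`c, total = total, c` → c = 25; total = 29
So total = 29

Answer: 29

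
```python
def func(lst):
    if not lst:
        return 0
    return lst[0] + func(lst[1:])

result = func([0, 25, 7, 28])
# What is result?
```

0 + 25 + 7 + 28 + 0 = 60

Answer: 60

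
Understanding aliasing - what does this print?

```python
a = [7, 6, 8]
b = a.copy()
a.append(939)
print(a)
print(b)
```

Key concept: list.copy() creates independent copy.
Step by step:
`a = [7, 6, 8]` → a = [7, 6, 8]
`b = a.copy()` → b = [7, 6, 8]
`a.append(939)` → a = [7, 6, 8, 939]
`print(a)` → prints [7, 6, 8, 939]
`print(b)` → prints [7, 6, 8]

Answer:
[7, 6, 8, 939]
[7, 6, 8]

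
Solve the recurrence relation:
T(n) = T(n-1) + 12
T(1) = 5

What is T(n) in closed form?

Unrolling: T(n) = T(1) + 12·(n-1) = 5 + 12(n-1) = 12n - 7.

Answer: T(n) = 12n - 7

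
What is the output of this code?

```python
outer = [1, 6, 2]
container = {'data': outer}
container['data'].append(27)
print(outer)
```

Key concept: dict holds reference to list.
Step by step:
`outer = [1, 6, 2]` → outer = [1, 6, 2]
`container = {'data': outer}` → container = {'data': [1, 6, 2]}
`container['data'].append(27)` → outer = [1, 6, 2, 27]; container = {'data': [1, 6, 2, 27]}
`print(outer)` → prints [1, 6, 2, 27]

Answer: [1, 6, 2, 27]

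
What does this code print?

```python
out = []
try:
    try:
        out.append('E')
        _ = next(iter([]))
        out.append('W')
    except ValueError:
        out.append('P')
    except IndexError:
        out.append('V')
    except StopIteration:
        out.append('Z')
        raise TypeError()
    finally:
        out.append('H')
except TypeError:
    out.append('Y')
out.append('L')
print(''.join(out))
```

Execution trace: 'E' (inner try body) → 'Z' (inner except StopIteration) → 'H' (inner finally) → 'Y' (outer except TypeError) → 'L' (after the try/except). Output: EZHYL

Answer: EZHYL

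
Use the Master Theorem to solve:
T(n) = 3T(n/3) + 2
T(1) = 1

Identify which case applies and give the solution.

a=3, b=3, f(n)=2. log_3(3) = 1. Since c=0 < 1, Case 1 applies: T(n) = Θ(n^log_b(a)) = O(n).

Answer: O(n) - Case 1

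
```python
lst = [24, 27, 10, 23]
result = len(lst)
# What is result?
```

Trace:
`lst = [24, 27, 10, 23]` → lst = [24, 27, 10, 23]
`result = len(lst)` → result = 4
So result = 4

Answer: 4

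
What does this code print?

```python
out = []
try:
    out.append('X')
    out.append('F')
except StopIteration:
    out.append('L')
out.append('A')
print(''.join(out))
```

Execution trace: 'X' (try body) → 'F' (try body, no exception) → 'A' (after the try/except). Output: XFA

Answer: XFA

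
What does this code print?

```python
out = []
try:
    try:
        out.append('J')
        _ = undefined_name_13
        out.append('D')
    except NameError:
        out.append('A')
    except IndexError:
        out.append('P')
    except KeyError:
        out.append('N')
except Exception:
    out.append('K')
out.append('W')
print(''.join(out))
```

Execution trace: 'J' (inner try body) → 'A' (inner except NameError) → 'W' (after the try/except). Output: JAW

Answer: JAW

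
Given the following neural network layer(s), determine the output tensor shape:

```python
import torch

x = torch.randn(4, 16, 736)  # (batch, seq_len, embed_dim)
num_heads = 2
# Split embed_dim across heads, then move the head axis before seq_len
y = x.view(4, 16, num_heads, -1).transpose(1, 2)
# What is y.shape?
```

Input: (4, 16, 736) -> head_dim = 736 // 2 = 368; after view: (4, 16, 2, 368) -> after transpose(1, 2): (4, 2, 16, 368) -> Output: (4, 2, 16, 368)

Answer: (4, 2, 16, 368)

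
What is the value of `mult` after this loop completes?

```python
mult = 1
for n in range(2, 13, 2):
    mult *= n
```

Product of even numbers 2 to 12
`mult` takes the values: 1 → 2 → 8 → 48 → 384 → 3840 → 46080

Answer: 46080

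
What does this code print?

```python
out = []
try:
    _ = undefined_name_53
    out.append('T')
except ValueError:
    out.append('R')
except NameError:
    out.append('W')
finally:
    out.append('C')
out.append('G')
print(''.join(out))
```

Execution trace: 'W' (except NameError) → 'C' (finally) → 'G' (after the try/except). Output: WCG

Answer: WCG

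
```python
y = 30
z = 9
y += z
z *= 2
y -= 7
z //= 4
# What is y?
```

Trace:
`y = 30` → y = 30
`z = 9` → z = 9
`y += z` → y = 39
`z *= 2` → z = 18
`y -= 7` → y = 32
`z //= 4` → z = 4
So y = 32

Answer: 32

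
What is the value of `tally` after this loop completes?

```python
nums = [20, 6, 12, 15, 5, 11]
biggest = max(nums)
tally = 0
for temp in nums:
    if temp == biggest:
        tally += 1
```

Count of max value 20 in [20, 6, 12, 15, 5, 11]
`tally` takes the values: 0 → 1

Answer: 1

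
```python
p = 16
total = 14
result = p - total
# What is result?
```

Trace:
`p = 16` → p = 16
`total = 14` → total = 14
`result = p - total` → result = 2
So result = 2

Answer: 2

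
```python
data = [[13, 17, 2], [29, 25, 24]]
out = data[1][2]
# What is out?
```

Trace:
`data = [[13, 17, 2], [29, 25, 24]]` → data = [[13, 17, 2], [29, 25, 24]]
`out = data[1][2]` → out = 24
So out = 24

Answer: 24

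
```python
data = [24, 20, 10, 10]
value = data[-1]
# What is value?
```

Trace:
`data = [24, 20, 10, 10]` → data = [24, 20, 10, 10]
`value = data[-1]` → value = 10
So value = 10

Answer: 10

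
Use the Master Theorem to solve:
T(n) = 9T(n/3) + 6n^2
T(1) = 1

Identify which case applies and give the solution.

a=9, b=3, f(n)=6n^2. log_3(9) = 2. Since c=2 = 2, Case 2 applies: T(n) = Θ(n^log_b(a) · log n) = O(n^2 log n).

Answer: O(n^2 log n) - Case 2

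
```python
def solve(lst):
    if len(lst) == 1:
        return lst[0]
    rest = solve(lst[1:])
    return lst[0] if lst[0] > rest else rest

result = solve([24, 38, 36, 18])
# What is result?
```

Recursive max over [24, 38, 36, 18] = 38

Answer: 38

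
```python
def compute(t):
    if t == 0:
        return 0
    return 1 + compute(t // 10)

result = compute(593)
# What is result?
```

Count of digits of 593: 3

Answer: 3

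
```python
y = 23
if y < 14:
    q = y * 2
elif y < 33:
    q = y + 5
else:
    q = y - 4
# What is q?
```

Trace:
`y = 23` → y = 23
`if y < 14: ...` → y < 14 is False, y < 33 is True → q = 28
So q = 28

Answer: 28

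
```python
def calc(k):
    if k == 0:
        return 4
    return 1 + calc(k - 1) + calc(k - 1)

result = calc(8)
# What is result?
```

calc(k) = 1 + 2·calc(k-1), calc(0)=4. Closed form: (4+1)·2^8 - 1 = 1279.

Answer: 1279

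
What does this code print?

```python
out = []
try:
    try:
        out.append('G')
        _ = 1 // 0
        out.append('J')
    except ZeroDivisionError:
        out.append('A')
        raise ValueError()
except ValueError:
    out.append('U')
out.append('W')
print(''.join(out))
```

Execution trace: 'G' (try body) → 'A' (except ZeroDivisionError) → 'U' (outer except ValueError) → 'W' (after the try/except). Output: GAUW

Answer: GAUW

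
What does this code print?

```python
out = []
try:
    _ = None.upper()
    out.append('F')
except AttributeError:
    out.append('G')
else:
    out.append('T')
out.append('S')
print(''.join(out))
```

Execution trace: 'G' (except AttributeError) → 'S' (after the try/except). Output: GS

Answer: GS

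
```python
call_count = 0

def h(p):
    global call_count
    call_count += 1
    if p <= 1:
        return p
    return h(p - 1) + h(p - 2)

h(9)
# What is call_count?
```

Calls(p) = 1 + Calls(p-1) + Calls(p-2); Calls(0)=Calls(1)=1. For p=9 this gives 109.

Answer: 109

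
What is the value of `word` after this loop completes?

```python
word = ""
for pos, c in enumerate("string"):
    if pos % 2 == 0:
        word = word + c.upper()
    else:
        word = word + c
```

Uppercase even positions in 'string'
`word` takes the values: "" → "S" → "St" → "StR" → "StRi" → "StRiN" → "StRiNg"

Answer: "StRiNg"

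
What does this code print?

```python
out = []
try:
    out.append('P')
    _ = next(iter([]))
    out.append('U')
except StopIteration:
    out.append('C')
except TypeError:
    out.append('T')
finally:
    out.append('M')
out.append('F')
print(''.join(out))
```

Execution trace: 'P' (try body) → 'C' (except StopIteration) → 'M' (finally) → 'F' (after the try/except). Output: PCMF

Answer: PCMF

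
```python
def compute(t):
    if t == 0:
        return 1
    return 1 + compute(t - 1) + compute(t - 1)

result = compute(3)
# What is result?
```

compute(t) = 1 + 2·compute(t-1), compute(0)=1. Closed form: (1+1)·2^3 - 1 = 15.

Answer: 15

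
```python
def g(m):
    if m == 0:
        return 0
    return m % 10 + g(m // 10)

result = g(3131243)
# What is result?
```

Sum of digits of 3131243: 3 + 4 + 2 + 1 + 3 + 1 + 3 = 17

Answer: 17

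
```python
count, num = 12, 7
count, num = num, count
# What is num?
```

Trace:
`count, num = 12, 7` → count = 12; num = 7
`count, num = num, count` → count = 7; num = 12
So num = 12

Answer: 12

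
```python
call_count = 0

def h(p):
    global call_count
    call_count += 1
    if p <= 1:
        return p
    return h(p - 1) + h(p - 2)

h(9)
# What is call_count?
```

Calls(p) = 1 + Calls(p-1) + Calls(p-2); Calls(0)=Calls(1)=1. For p=9 this gives 109.

Answer: 109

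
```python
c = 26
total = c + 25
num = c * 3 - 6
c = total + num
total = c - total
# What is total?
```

Trace:
`c = 26` → c = 26
`total = c + 25` → total = 51
`num = c * 3 - 6` → num = 72
`c = total + num` → c = 123
`total = c - total` → total = 72
So total = 72

Answer: 72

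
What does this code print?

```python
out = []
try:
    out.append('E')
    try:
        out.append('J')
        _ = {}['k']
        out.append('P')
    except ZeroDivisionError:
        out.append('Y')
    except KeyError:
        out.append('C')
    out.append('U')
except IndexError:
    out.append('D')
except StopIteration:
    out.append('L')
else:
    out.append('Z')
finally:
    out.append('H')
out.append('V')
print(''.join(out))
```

Execution trace: 'E' (try body) → 'J' (inner try body) → 'C' (inner except KeyError) → 'U' (try body, no exception) → 'Z' (else) → 'H' (finally) → 'V' (after the try/except). Output: EJCUZHV

Answer: EJCUZHV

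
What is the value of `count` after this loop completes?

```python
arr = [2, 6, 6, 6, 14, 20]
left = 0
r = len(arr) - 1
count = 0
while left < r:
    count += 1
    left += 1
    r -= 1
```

Iterations until pointers meet (list length 6)
`count` takes the values: 0 → 1 → 2 → 3

Answer: 3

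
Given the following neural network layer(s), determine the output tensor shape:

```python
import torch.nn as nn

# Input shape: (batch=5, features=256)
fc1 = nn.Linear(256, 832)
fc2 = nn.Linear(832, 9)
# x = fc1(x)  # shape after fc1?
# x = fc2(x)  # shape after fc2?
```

Input: (5, 256) -> after fc1: (5, 832) -> Output: (5, 9)

Answer: (5, 9)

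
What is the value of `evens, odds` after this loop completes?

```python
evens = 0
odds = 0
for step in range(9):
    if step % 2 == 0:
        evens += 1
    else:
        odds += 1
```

Count evens and odds in range(9)
`evens, odds` takes the values: (0, 0) → (1, 0) → (1, 1) → (2, 1) → (2, 2) → (3, 2) → (3, 3) → (4, 3) → (4, 4) → (5, 4)

Answer: 5, 4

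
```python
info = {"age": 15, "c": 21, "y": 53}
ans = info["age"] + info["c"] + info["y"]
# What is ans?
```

Trace:
`info = {"age": 15, "c": 21, "y": 53}` → info = {'age': 15, 'c': 21, 'y': 53}
`ans = info["age"] + info["c"] + info["y"]` → ans = 89
So ans = 89

Answer: 89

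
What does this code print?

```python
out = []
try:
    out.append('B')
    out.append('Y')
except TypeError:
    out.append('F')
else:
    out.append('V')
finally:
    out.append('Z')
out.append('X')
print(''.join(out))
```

Execution trace: 'B' (try body) → 'Y' (try body, no exception) → 'V' (else) → 'Z' (finally) → 'X' (after the try/except). Output: BYVZX

Answer: BYVZX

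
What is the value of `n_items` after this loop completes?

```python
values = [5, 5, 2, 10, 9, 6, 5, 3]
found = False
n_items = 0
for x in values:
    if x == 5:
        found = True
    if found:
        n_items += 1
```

Count elements after first 5 in [5, 5, 2, 10, 9, 6, 5, 3]
`n_items` takes the values: 0 → 1 → 2 → 3 → 4 → 5 → 6 → 7 → 8

Answer: 8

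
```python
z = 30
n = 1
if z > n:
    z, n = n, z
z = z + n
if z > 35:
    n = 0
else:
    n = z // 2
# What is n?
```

Trace:
`z = 30` → z = 30
`n = 1` → n = 1
`if z > n: ...` → z > n is True → z = 1; n = 30
`z = z + n` → z = 31
`if z > 35: ...` → z > 35 is False, take else branch → n = 15
So n = 15

Answer: 15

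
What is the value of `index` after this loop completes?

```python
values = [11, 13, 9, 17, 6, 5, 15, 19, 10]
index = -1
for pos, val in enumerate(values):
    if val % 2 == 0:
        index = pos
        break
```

First even number index in [11, 13, 9, 17, 6, 5, 15, 19, 10]
`index` takes the values: -1 → 4

Answer: 4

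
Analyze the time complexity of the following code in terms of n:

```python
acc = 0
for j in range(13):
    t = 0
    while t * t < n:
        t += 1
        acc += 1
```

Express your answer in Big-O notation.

Each loop level contributes: 1 × √n. Multiplying the contributions gives O(√n).

Answer: O(√n)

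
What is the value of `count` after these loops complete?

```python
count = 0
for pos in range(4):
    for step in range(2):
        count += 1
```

4 * 2 = 8
`count` takes the values: 0 → 1 → 2 → 3 → 4 → 5 → 6 → 7 → 8

Answer: 8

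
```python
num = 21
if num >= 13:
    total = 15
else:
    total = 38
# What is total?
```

Trace:
`num = 21` → num = 21
`if num >= 13: ...` → num >= 13 is True → total = 15
So total = 15

Answer: 15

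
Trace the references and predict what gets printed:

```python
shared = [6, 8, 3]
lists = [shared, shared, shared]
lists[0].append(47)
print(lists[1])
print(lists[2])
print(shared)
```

Key concept: list of same reference.
Step by step:
`shared = [6, 8, 3]` → shared = [6, 8, 3]
`lists = [shared, shared, shared]` → lists = [[6, 8, 3], [6, 8, 3], [6, 8, 3]]
`lists[0].append(47)` → shared = [6, 8, 3, 47]; lists = [[6, 8, 3, 47], [6, 8, 3, 47], [6, 8, 3, 47]]
`print(lists[1])` → prints [6, 8, 3, 47]
`print(lists[2])` → prints [6, 8, 3, 47]
`print(shared)` → prints [6, 8, 3, 47]

Answer:
[6, 8, 3, 47]
[6, 8, 3, 47]
[6, 8, 3, 47]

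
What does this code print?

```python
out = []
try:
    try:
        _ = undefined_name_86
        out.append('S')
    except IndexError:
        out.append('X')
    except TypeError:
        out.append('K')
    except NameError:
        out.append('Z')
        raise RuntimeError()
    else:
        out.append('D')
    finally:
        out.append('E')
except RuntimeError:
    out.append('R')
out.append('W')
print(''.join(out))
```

Execution trace: 'Z' (inner except NameError) → 'E' (inner finally) → 'R' (outer except RuntimeError) → 'W' (after the try/except). Output: ZERW

Answer: ZERW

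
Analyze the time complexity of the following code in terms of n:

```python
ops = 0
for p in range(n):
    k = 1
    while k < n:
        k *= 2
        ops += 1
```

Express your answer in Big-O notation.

Each loop level contributes: n × log n. Multiplying the contributions gives O(n log n).

Answer: O(n log n)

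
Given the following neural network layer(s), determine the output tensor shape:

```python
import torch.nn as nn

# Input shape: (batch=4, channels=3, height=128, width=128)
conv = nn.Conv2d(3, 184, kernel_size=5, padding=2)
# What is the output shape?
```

Input: (4, 3, 128, 128) -> Output: (4, 184, 128, 128)

Answer: (4, 184, 128, 128)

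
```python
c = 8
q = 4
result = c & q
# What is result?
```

Trace:
`c = 8` → c = 8
`q = 4` → q = 4
`result = c & q` → result = 0
So result = 0

Answer: 0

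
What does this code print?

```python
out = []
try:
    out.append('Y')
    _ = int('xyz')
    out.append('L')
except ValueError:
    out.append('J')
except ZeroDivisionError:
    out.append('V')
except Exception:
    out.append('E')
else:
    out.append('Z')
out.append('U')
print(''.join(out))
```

Execution trace: 'Y' (try body) → 'J' (except ValueError) → 'U' (after the try/except). Output: YJU

Answer: YJU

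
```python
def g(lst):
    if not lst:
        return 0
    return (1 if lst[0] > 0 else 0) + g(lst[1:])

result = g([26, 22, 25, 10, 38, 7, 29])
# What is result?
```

Count of positive elements in [26, 22, 25, 10, 38, 7, 29] = 7

Answer: 7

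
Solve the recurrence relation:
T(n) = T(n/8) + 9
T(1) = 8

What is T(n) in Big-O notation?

Each step divides n by 8 and adds 9. After log_8(n) steps we reach T(1)=8. So T(n) = 9·log_8(n) + 8 = O(log n).

Answer: O(log n)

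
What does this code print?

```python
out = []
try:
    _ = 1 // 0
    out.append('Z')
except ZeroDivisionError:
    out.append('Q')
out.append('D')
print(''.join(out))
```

Execution trace: 'Q' (except ZeroDivisionError) → 'D' (after the try/except). Output: QD

Answer: QD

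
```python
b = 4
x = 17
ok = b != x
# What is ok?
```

Trace:
`b = 4` → b = 4
`x = 17` → x = 17
`ok = b != x` → ok = True
So ok = True

Answer: True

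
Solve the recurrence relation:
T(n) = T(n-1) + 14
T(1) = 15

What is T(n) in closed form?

Unrolling: T(n) = T(1) + 14·(n-1) = 15 + 14(n-1) = 14n + 1.

Answer: T(n) = 14n + 1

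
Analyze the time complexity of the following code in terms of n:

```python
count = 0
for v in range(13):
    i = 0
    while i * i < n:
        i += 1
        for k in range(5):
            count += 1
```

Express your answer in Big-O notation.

Each loop level contributes: 1 × √n × 1. Multiplying the contributions gives O(√n).

Answer: O(√n)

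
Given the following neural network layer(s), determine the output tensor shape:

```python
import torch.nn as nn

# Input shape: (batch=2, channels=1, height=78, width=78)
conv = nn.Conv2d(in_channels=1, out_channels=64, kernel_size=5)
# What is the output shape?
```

Input: (2, 1, 78, 78) -> Output: (2, 64, 74, 74)

Answer: (2, 64, 74, 74)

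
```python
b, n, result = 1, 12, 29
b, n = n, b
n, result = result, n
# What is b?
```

Trace:
`b, n, result = 1, 12, 29` → b = 1; n = 12; result = 29
`b, n = n, b` → b = 12; n = 1
`n, result = result, n` → n = 29; result = 1
So b = 12

Answer: 12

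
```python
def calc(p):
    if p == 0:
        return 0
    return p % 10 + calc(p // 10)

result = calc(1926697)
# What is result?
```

Sum of digits of 1926697: 7 + 9 + 6 + 6 + 2 + 9 + 1 = 40

Answer: 40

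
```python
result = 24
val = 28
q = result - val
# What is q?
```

Trace:
`result = 24` → result = 24
`val = 28` → val = 28
`q = result - val` → q = -4
So q = -4

Answer: -4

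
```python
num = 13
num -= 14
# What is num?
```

Trace:
`num = 13` → num = 13
`num -= 14` → num = -1
So num = -1

Answer: -1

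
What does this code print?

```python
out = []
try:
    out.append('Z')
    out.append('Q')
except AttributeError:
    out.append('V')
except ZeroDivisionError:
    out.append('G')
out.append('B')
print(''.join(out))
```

Execution trace: 'Z' (try body) → 'Q' (try body, no exception) → 'B' (after the try/except). Output: ZQB

Answer: ZQB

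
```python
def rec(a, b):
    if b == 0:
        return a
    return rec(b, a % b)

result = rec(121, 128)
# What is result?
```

rec(121, 128) -> rec(128, 121) -> rec(121, 7) -> rec(7, 2) -> rec(2, 1) -> rec(1, 0) -> 1

Answer: 1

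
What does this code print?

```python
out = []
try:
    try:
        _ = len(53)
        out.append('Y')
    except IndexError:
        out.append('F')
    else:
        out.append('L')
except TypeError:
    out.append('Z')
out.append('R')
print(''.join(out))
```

Execution trace: 'Z' (outer except TypeError) → 'R' (after the try/except). Output: ZR

Answer: ZR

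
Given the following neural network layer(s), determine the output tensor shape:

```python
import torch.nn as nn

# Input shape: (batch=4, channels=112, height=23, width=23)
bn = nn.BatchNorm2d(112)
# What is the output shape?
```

Input: (4, 112, 23, 23) -> Output: (4, 112, 23, 23)

Answer: (4, 112, 23, 23)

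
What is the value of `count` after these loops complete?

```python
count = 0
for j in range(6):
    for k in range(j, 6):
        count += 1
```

Upper triangle: 6 + 5 + ... + 1
`count` takes the values: 0 → 1 → 2 → 3 → 4 → 5 → 6 → 7 → 8 → 9 → 10 → 11 → 12 → 13 → 14 → 15 → 16 → 17 → 18 → 19 → 20 → 21

Answer: 21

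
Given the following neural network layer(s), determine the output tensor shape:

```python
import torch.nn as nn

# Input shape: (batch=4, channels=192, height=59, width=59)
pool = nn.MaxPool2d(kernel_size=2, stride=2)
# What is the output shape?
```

Input: (4, 192, 59, 59) -> Output: (4, 192, 29, 29)

Answer: (4, 192, 29, 29)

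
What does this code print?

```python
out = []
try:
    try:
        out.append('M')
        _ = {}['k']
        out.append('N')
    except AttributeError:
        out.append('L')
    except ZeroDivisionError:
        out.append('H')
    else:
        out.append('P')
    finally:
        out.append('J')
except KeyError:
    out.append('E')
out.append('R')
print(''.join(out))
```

Execution trace: 'M' (try body) → 'J' (finally) → 'E' (outer except KeyError) → 'R' (after the try/except). Output: MJER

Answer: MJER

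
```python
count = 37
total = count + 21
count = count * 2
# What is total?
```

Trace:
`count = 37` → count = 37
`total = count + 21` → total = 58
`count = count * 2` → count = 74
So total = 58

Answer: 58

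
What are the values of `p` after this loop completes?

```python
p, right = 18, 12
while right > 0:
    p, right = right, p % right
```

GCD of 18 and 12
`p` takes the values: 18 → 12 → 6

Answer: 6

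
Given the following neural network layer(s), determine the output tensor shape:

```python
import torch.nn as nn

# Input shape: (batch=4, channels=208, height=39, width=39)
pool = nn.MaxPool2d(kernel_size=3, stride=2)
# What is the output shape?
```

Input: (4, 208, 39, 39) -> Output: (4, 208, 19, 19)

Answer: (4, 208, 19, 19)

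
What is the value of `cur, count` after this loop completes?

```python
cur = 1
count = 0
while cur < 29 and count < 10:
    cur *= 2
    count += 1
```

Double until >= 29 or 10 iterations
`cur, count` takes the values: (1, 0) → (2, 0) → (2, 1) → (4, 1) → (4, 2) → (8, 2) → (8, 3) → (16, 3) → (16, 4) → (32, 4) → (32, 5)

Answer: 32, 5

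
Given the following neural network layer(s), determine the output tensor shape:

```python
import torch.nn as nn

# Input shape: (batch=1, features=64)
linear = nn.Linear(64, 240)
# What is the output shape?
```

Input: (1, 64) -> Output: (1, 240)

Answer: (1, 240)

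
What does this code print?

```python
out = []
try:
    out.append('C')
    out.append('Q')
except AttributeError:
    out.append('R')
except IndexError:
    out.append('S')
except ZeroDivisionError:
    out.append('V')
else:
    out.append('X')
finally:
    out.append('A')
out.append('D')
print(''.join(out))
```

Execution trace: 'C' (try body) → 'Q' (try body, no exception) → 'X' (else) → 'A' (finally) → 'D' (after the try/except). Output: CQXAD

Answer: CQXAD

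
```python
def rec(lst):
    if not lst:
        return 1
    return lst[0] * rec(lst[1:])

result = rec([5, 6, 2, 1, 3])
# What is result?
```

Product over [5, 6, 2, 1, 3] = 5 * 6 * 2 * 1 * 3 = 180

Answer: 180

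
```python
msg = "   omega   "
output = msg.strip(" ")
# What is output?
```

Trace:
`msg = "   omega   "` → msg = '   omega   '
`output = msg.strip(" ")` → output = 'omega'
So output = 'omega'

Answer: 'omega'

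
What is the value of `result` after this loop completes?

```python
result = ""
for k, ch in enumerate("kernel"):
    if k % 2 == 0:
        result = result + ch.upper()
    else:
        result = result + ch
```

Uppercase even positions in 'kernel'
`result` takes the values: "" → "K" → "Ke" → "KeR" → "KeRn" → "KeRnE" → "KeRnEl"

Answer: "KeRnEl"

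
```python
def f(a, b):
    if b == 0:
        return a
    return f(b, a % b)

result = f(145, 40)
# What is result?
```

f(145, 40) -> f(40, 25) -> f(25, 15) -> f(15, 10) -> f(10, 5) -> f(5, 0) -> 5

Answer: 5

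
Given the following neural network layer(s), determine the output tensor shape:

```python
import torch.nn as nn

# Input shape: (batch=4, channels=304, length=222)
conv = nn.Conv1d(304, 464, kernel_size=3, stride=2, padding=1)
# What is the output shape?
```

Input: (4, 304, 222) -> Output: (4, 464, 111)

Answer: (4, 464, 111)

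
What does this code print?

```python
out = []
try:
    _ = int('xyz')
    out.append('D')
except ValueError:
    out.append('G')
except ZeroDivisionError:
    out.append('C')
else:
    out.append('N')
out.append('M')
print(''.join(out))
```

Execution trace: 'G' (except ValueError) → 'M' (after the try/except). Output: GM

Answer: GM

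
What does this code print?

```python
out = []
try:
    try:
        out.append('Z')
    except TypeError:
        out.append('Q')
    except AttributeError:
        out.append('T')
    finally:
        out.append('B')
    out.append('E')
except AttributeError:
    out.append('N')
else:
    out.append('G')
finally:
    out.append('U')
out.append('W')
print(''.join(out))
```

Execution trace: 'Z' (inner try body, no exception) → 'B' (inner finally) → 'E' (try body, no exception) → 'G' (else) → 'U' (finally) → 'W' (after the try/except). Output: ZBEGUW

Answer: ZBEGUW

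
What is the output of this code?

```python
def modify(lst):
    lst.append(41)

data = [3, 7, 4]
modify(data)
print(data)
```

Key concept: function modifies passed list.
Step by step:
`data = [3, 7, 4]` → data = [3, 7, 4]
`modify(data)` → data = [3, 7, 4, 41]
`print(data)` → prints [3, 7, 4, 41]

Answer: [3, 7, 4, 41]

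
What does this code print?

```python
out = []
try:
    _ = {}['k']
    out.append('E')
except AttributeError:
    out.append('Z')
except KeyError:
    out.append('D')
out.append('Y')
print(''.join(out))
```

Execution trace: 'D' (except KeyError) → 'Y' (after the try/except). Output: DY

Answer: DY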